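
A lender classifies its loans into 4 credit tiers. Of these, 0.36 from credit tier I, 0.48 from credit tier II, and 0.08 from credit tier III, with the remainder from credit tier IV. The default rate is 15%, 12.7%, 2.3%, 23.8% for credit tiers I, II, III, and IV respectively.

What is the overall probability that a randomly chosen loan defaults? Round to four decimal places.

P(D) ≈ 0.1358

P(IV) = 1 − (0.36 + 0.48 + 0.08) = 0.08.
By the law of total probability,
P(D) = P(D|I)·P(I) + P(D|II)·P(II) + P(D|III)·P(III) + P(D|IV)·P(IV)
      = 0.15·0.36 + 0.127·0.48 + 0.023·0.08 + 0.238·0.08
      = 0.054 + 0.06096 + 0.00184 + 0.01904 = 0.13584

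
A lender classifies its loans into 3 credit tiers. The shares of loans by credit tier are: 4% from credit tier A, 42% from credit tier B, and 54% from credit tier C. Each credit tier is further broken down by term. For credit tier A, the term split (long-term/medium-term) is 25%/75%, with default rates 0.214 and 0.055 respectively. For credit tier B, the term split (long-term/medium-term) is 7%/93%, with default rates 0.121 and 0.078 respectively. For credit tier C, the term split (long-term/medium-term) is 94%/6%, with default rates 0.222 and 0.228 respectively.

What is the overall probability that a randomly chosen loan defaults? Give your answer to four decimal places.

P(D|A) = 0.25·0.214 + 0.75·0.055 = 0.0535 + 0.04125 = 0.09475
P(D|B) = 0.07·0.121 + 0.93·0.078 = 0.00847 + 0.07254 = 0.08101
P(D|C) = 0.94·0.222 + 0.06·0.228 = 0.20868 + 0.01368 = 0.22236
Then overall,
P(D) = 0.04·0.09475 + 0.42·0.08101 + 0.54·0.22236
      = 0.00379 + 0.0340242 + 0.1200744 = 0.1578886

0.1579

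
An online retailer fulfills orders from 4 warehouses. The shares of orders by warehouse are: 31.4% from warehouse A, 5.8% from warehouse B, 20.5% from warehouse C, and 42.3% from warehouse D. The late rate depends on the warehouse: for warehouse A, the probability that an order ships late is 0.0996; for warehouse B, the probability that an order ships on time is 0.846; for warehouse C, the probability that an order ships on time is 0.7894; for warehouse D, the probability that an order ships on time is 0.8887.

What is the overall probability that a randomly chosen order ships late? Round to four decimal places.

P(L|B) = 1 − 0.846 = 0.154.
P(L|C) = 1 − 0.7894 = 0.2106.
P(L|D) = 1 − 0.8887 = 0.1113.
Using total probability over the partition,
P(L) = P(L|A)·P(A) + P(L|B)·P(B) + P(L|C)·P(C) + P(L|D)·P(D)
      = 0.0996·0.314 + 0.154·0.058 + 0.2106·0.205 + 0.1113·0.423
      = 0.0312744 + 0.008932 + 0.043173 + 0.0470799 = 0.1304593

0.1305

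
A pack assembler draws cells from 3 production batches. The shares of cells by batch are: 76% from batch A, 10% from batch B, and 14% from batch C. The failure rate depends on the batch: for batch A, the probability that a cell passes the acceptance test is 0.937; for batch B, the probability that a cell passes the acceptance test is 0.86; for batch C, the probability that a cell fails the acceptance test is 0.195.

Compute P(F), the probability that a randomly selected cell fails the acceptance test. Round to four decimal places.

P(F) ≈ 0.0892

P(F|A) = 1 − 0.937 = 0.063.
P(F|B) = 1 − 0.86 = 0.14.
Summing over the partition,
P(F) = P(F|A)·P(A) + P(F|B)·P(B) + P(F|C)·P(C)
      = 0.063·0.76 + 0.14·0.1 + 0.195·0.14
      = 0.04788 + 0.014 + 0.0273 = 0.08918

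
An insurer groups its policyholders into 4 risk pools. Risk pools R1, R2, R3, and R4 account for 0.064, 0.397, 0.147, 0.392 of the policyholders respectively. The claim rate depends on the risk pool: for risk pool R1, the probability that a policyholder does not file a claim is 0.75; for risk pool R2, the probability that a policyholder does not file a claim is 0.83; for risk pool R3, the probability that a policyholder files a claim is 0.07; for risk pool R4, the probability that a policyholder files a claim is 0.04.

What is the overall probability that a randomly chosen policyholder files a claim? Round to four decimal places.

P(C|R1) = 1 − 0.75 = 0.25.
P(C|R2) = 1 − 0.83 = 0.17.
P(C) = P(C|R1)·P(R1) + P(C|R2)·P(R2) + P(C|R3)·P(R3) + P(C|R4)·P(R4)
      = 0.25·0.064 + 0.17·0.397 + 0.07·0.147 + 0.04·0.392
      = 0.016 + 0.06749 + 0.01029 + 0.01568 = 0.10946

0.1095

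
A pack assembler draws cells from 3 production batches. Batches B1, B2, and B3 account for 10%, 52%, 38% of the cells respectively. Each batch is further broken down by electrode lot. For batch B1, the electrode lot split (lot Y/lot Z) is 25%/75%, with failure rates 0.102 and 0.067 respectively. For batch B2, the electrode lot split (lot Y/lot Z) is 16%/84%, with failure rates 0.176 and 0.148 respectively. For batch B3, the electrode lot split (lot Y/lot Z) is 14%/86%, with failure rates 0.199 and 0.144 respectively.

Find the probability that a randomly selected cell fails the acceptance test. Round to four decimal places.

0.1445

P(F|B1) = 0.25·0.102 + 0.75·0.067 = 0.0255 + 0.05025 = 0.07575
P(F|B2) = 0.16·0.176 + 0.84·0.148 = 0.02816 + 0.12432 = 0.15248
P(F|B3) = 0.14·0.199 + 0.86·0.144 = 0.02786 + 0.12384 = 0.1517
Then overall,
P(F) = 0.1·0.07575 + 0.52·0.15248 + 0.38·0.1517
      = 0.007575 + 0.0792896 + 0.057646 = 0.1445106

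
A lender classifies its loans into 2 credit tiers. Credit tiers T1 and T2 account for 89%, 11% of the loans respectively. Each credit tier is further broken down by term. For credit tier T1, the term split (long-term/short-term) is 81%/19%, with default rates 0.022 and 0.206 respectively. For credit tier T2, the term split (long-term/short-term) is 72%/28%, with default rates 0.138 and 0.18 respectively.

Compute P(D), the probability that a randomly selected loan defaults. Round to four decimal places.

P(D|T1) = 0.81·0.022 + 0.19·0.206 = 0.01782 + 0.03914 = 0.05696
P(D|T2) = 0.72·0.138 + 0.28·0.18 = 0.09936 + 0.0504 = 0.14976
By total probability over the outer partition,
P(D) = 0.89·0.05696 + 0.11·0.14976
      = 0.0506944 + 0.0164736 = 0.067168

0.0672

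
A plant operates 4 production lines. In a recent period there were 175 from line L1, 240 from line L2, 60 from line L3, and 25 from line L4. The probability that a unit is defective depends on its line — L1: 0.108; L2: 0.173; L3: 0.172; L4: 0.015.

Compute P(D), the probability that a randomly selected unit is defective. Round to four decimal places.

0.1422

Total: 175 + 240 + 60 + 25 = 500.
P(L1) = 175/500 = 0.35. P(L2) = 240/500 = 0.48. P(L3) = 60/500 = 0.12. P(L4) = 25/500 = 0.05.
Summing over the partition,
P(D) = P(D|L1)·P(L1) + P(D|L2)·P(L2) + P(D|L3)·P(L3) + P(D|L4)·P(L4)
      = 0.108·0.35 + 0.173·0.48 + 0.172·0.12 + 0.015·0.05
      = 0.0378 + 0.08304 + 0.02064 + 0.00075 = 0.14223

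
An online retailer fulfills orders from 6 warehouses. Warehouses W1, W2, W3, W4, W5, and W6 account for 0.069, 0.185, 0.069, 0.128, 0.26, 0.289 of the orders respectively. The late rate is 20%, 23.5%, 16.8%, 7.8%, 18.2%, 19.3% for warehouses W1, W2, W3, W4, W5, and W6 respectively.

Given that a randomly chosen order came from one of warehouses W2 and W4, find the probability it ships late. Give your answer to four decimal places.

0.1708

Let S = {W2, W4}.
P(S) = 0.185 + 0.128 = 0.313.
P(L ∩ S) = 0.235·0.185 + 0.078·0.128 = 0.043475 + 0.009984 = 0.053459.
P(L | S) = 0.053459 / 0.313 = 0.170796…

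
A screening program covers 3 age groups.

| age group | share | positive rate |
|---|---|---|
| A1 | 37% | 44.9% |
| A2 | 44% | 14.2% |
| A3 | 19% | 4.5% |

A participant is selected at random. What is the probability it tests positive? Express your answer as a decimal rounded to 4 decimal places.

P(T) = P(T|A1)·P(A1) + P(T|A2)·P(A2) + P(T|A3)·P(A3)
      = 0.449·0.37 + 0.142·0.44 + 0.045·0.19
      = 0.16613 + 0.06248 + 0.00855 = 0.23716

P(T) ≈ 0.2372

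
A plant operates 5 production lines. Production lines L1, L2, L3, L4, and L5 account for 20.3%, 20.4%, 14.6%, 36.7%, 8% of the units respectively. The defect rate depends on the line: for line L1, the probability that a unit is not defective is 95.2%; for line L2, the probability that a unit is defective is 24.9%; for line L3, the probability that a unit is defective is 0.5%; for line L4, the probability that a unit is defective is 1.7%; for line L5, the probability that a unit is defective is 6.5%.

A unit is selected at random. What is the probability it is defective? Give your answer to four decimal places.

P(D|L1) = 1 − 0.952 = 0.048.
By the law of total probability,
P(D) = P(D|L1)·P(L1) + P(D|L2)·P(L2) + P(D|L3)·P(L3) + P(D|L4)·P(L4) + P(D|L5)·P(L5)
      = 0.048·0.203 + 0.249·0.204 + 0.005·0.146 + 0.017·0.367 + 0.065·0.08
      = 0.009744 + 0.050796 + 0.00073 + 0.006239 + 0.0052 = 0.072709

P(D) ≈ 0.0727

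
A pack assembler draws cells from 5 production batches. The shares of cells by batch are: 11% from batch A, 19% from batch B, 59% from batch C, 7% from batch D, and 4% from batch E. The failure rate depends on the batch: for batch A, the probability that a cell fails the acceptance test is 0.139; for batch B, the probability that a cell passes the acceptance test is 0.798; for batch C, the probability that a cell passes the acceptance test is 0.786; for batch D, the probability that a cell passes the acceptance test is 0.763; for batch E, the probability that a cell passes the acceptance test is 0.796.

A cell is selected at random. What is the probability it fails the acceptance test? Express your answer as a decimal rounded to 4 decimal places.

0.2047

P(F|B) = 1 − 0.798 = 0.202.
P(F|C) = 1 − 0.786 = 0.214.
P(F|D) = 1 − 0.763 = 0.237.
P(F|E) = 1 − 0.796 = 0.204.
P(F) = P(F|A)·P(A) + P(F|B)·P(B) + P(F|C)·P(C) + P(F|D)·P(D) + P(F|E)·P(E)
      = 0.139·0.11 + 0.202·0.19 + 0.214·0.59 + 0.237·0.07 + 0.204·0.04
      = 0.01529 + 0.03838 + 0.12626 + 0.01659 + 0.00816 = 0.20468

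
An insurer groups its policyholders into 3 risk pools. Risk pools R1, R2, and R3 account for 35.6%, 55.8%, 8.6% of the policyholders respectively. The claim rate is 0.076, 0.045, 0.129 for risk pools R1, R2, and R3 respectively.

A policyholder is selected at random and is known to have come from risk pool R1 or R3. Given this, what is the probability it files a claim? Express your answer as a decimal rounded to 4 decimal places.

Let S = {R1, R3}.
P(S) = 0.356 + 0.086 = 0.442.
P(C ∩ S) = 0.076·0.356 + 0.129·0.086 = 0.027056 + 0.011094 = 0.03815.
P(C | S) = 0.03815 / 0.442 = 0.086312…

P(C|S) ≈ 0.0863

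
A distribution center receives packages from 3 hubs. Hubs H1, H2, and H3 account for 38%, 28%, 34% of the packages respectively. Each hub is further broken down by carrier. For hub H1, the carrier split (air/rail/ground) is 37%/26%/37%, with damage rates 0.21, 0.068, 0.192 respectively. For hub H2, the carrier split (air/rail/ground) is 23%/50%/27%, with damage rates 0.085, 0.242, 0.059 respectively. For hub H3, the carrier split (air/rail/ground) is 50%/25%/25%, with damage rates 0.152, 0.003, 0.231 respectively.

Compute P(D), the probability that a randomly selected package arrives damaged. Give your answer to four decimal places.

P(D|H1) = 0.37·0.21 + 0.26·0.068 + 0.37·0.192 = 0.0777 + 0.01768 + 0.07104 = 0.16642
P(D|H2) = 0.23·0.085 + 0.5·0.242 + 0.27·0.059 = 0.01955 + 0.121 + 0.01593 = 0.15648
P(D|H3) = 0.5·0.152 + 0.25·0.003 + 0.25·0.231 = 0.076 + 0.00075 + 0.05775 = 0.1345
By total probability over the outer partition,
P(D) = 0.38·0.16642 + 0.28·0.15648 + 0.34·0.1345
      = 0.0632396 + 0.0438144 + 0.04573 = 0.152784

0.1528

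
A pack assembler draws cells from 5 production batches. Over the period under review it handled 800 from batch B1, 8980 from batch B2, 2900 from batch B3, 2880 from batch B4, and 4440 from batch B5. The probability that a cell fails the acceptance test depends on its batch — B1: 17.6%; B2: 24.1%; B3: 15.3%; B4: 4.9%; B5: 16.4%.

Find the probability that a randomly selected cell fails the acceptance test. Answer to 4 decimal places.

0.1809

Total: 800 + 8980 + 2900 + 2880 + 4440 = 20000.
P(B1) = 800/20000 = 0.04. P(B2) = 8980/20000 = 0.449. P(B3) = 2900/20000 = 0.145. P(B4) = 2880/20000 = 0.144. P(B5) = 4440/20000 = 0.222.
Summing over the partition,
P(F) = P(F|B1)·P(B1) + P(F|B2)·P(B2) + P(F|B3)·P(B3) + P(F|B4)·P(B4) + P(F|B5)·P(B5)
      = 0.176·0.04 + 0.241·0.449 + 0.153·0.145 + 0.049·0.144 + 0.164·0.222
      = 0.00704 + 0.108209 + 0.022185 + 0.007056 + 0.036408 = 0.180898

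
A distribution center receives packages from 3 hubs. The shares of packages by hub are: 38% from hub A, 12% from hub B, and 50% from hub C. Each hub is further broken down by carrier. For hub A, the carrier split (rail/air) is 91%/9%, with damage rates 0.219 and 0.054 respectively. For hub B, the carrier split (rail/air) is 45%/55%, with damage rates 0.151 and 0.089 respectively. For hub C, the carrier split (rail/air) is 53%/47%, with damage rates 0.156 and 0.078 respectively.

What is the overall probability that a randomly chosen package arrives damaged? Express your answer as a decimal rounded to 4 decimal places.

P(D) ≈ 0.1513

P(D|A) = 0.91·0.219 + 0.09·0.054 = 0.19929 + 0.00486 = 0.20415
P(D|B) = 0.45·0.151 + 0.55·0.089 = 0.06795 + 0.04895 = 0.1169
P(D|C) = 0.53·0.156 + 0.47·0.078 = 0.08268 + 0.03666 = 0.11934
By total probability over the outer partition,
P(D) = 0.38·0.20415 + 0.12·0.1169 + 0.5·0.11934
      = 0.077577 + 0.014028 + 0.05967 = 0.151275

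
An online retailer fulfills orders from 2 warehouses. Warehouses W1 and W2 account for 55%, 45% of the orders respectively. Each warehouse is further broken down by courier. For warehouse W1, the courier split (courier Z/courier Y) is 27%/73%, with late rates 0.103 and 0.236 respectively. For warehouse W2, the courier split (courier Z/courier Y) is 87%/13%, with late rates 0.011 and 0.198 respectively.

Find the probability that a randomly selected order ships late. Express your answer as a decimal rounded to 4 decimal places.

P(L|W1) = 0.27·0.103 + 0.73·0.236 = 0.02781 + 0.17228 = 0.20009
P(L|W2) = 0.87·0.011 + 0.13·0.198 = 0.00957 + 0.02574 = 0.03531
Then overall,
P(L) = 0.55·0.20009 + 0.45·0.03531
      = 0.1100495 + 0.0158895 = 0.125939

P(L) ≈ 0.1259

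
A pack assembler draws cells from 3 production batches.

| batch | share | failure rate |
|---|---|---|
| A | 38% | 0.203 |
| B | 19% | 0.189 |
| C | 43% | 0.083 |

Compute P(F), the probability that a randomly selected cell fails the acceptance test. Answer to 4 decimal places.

P(F) = P(F|A)·P(A) + P(F|B)·P(B) + P(F|C)·P(C)
      = 0.203·0.38 + 0.189·0.19 + 0.083·0.43
      = 0.07714 + 0.03591 + 0.03569 = 0.14874

0.1487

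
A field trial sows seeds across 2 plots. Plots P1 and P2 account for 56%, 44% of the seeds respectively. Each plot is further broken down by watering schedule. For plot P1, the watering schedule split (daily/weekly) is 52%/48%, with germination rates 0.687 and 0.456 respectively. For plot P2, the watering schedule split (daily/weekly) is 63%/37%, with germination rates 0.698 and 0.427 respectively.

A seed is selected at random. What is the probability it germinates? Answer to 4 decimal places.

P(G) ≈ 0.5856

P(G|P1) = 0.52·0.687 + 0.48·0.456 = 0.35724 + 0.21888 = 0.57612
P(G|P2) = 0.63·0.698 + 0.37·0.427 = 0.43974 + 0.15799 = 0.59773
By total probability over the outer partition,
P(G) = 0.56·0.57612 + 0.44·0.59773
      = 0.3226272 + 0.2630012 = 0.5856284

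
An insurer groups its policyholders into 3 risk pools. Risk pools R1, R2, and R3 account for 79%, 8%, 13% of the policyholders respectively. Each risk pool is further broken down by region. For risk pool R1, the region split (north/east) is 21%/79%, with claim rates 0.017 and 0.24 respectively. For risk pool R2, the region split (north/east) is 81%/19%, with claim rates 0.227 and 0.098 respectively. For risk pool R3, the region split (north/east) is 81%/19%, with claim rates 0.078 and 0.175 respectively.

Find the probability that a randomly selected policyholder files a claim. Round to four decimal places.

P(C|R1) = 0.21·0.017 + 0.79·0.24 = 0.00357 + 0.1896 = 0.19317
P(C|R2) = 0.81·0.227 + 0.19·0.098 = 0.18387 + 0.01862 = 0.20249
P(C|R3) = 0.81·0.078 + 0.19·0.175 = 0.06318 + 0.03325 = 0.09643
Then overall,
P(C) = 0.79·0.19317 + 0.08·0.20249 + 0.13·0.09643
      = 0.1526043 + 0.0161992 + 0.0125359 = 0.1813394

P(C) ≈ 0.1813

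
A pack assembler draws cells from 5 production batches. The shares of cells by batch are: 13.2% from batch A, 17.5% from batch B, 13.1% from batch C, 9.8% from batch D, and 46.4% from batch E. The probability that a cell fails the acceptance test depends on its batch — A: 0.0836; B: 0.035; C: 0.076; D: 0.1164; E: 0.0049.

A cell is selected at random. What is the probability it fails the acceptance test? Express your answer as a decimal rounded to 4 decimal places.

Using total probability over the partition,
P(F) = P(F|A)·P(A) + P(F|B)·P(B) + P(F|C)·P(C) + P(F|D)·P(D) + P(F|E)·P(E)
      = 0.0836·0.132 + 0.035·0.175 + 0.076·0.131 + 0.1164·0.098 + 0.0049·0.464
      = 0.0110352 + 0.006125 + 0.009956 + 0.0114072 + 0.0022736 = 0.040797

P(F) ≈ 0.0408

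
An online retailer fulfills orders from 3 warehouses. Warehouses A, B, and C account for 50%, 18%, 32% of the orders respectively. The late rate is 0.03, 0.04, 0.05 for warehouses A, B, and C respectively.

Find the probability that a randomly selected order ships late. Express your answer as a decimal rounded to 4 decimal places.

P(L) = P(L|A)·P(A) + P(L|B)·P(B) + P(L|C)·P(C)
      = 0.03·0.5 + 0.04·0.18 + 0.05·0.32
      = 0.015 + 0.0072 + 0.016 = 0.0382

P(L) ≈ 0.0382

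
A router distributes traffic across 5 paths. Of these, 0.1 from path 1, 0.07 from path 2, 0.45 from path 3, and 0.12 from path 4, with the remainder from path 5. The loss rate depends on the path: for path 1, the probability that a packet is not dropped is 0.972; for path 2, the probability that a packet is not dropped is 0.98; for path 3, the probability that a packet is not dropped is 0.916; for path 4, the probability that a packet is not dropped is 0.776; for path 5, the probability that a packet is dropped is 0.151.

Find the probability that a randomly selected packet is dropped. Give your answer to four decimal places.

P(5) = 1 − (0.1 + 0.07 + 0.45 + 0.12) = 0.26.
P(L|1) = 1 − 0.972 = 0.028.
P(L|2) = 1 − 0.98 = 0.02.
P(L|3) = 1 − 0.916 = 0.084.
P(L|4) = 1 − 0.776 = 0.224.
By the law of total probability,
P(L) = P(L|1)·P(1) + P(L|2)·P(2) + P(L|3)·P(3) + P(L|4)·P(4) + P(L|5)·P(5)
      = 0.028·0.1 + 0.02·0.07 + 0.084·0.45 + 0.224·0.12 + 0.151·0.26
      = 0.0028 + 0.0014 + 0.0378 + 0.02688 + 0.03926 = 0.10814

0.1081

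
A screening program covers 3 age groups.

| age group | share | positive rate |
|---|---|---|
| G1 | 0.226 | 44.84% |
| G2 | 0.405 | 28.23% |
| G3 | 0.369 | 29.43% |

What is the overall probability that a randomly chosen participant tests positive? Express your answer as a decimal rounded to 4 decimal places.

P(T) ≈ 0.3243

P(T) = P(T|G1)·P(G1) + P(T|G2)·P(G2) + P(T|G3)·P(G3)
      = 0.4484·0.226 + 0.2823·0.405 + 0.2943·0.369
      = 0.1013384 + 0.1143315 + 0.1085967 = 0.3242666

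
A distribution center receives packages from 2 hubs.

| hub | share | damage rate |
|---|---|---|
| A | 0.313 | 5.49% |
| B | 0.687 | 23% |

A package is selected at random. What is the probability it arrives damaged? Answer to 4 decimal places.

0.1752

Summing over the partition,
P(D) = P(D|A)·P(A) + P(D|B)·P(B)
      = 0.0549·0.313 + 0.23·0.687
      = 0.0171837 + 0.15801 = 0.1751937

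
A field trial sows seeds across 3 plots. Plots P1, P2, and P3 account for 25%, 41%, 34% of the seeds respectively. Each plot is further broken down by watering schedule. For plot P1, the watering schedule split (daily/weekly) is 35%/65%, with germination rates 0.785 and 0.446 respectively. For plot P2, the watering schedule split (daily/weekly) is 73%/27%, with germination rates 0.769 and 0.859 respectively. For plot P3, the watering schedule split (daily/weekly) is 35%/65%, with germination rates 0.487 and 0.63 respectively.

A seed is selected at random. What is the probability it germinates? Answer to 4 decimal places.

0.6636

P(G|P1) = 0.35·0.785 + 0.65·0.446 = 0.27475 + 0.2899 = 0.56465
P(G|P2) = 0.73·0.769 + 0.27·0.859 = 0.56137 + 0.23193 = 0.7933
P(G|P3) = 0.35·0.487 + 0.65·0.63 = 0.17045 + 0.4095 = 0.57995
Then overall,
P(G) = 0.25·0.56465 + 0.41·0.7933 + 0.34·0.57995
      = 0.1411625 + 0.325253 + 0.197183 = 0.6635985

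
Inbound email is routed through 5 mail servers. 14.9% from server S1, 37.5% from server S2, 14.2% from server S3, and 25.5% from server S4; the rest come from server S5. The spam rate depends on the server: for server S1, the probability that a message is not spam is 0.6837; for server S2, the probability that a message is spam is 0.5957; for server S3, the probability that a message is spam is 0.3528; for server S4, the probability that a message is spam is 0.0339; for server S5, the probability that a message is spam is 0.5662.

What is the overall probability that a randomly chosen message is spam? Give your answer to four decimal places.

P(S5) = 1 − (0.149 + 0.375 + 0.142 + 0.255) = 0.079.
P(S|S1) = 1 − 0.6837 = 0.3163.
Using total probability over the partition,
P(S) = P(S|S1)·P(S1) + P(S|S2)·P(S2) + P(S|S3)·P(S3) + P(S|S4)·P(S4) + P(S|S5)·P(S5)
      = 0.3163·0.149 + 0.5957·0.375 + 0.3528·0.142 + 0.0339·0.255 + 0.5662·0.079
      = 0.0471287 + 0.2233875 + 0.0500976 + 0.0086445 + 0.0447298 = 0.3739881

P(S) ≈ 0.3740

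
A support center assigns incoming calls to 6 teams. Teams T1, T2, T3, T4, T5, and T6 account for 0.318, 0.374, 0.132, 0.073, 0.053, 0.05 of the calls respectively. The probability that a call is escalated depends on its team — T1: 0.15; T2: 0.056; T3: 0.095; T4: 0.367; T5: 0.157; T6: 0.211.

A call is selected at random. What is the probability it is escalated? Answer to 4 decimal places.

P(E) = P(E|T1)·P(T1) + P(E|T2)·P(T2) + P(E|T3)·P(T3) + P(E|T4)·P(T4) + P(E|T5)·P(T5) + P(E|T6)·P(T6)
      = 0.15·0.318 + 0.056·0.374 + 0.095·0.132 + 0.367·0.073 + 0.157·0.053 + 0.211·0.05
      = 0.0477 + 0.020944 + 0.01254 + 0.026791 + 0.008321 + 0.01055 = 0.126846

0.1268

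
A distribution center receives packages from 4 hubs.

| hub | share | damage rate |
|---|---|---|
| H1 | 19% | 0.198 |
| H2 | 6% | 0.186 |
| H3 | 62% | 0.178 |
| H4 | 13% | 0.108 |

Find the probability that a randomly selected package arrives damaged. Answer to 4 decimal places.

P(D) ≈ 0.1732

Summing over the partition,
P(D) = P(D|H1)·P(H1) + P(D|H2)·P(H2) + P(D|H3)·P(H3) + P(D|H4)·P(H4)
      = 0.198·0.19 + 0.186·0.06 + 0.178·0.62 + 0.108·0.13
      = 0.03762 + 0.01116 + 0.11036 + 0.01404 = 0.17318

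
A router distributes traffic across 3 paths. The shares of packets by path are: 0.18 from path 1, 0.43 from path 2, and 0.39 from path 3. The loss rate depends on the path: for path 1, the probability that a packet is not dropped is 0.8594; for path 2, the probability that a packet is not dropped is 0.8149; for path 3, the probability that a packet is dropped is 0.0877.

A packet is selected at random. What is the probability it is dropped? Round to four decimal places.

P(L|1) = 1 − 0.8594 = 0.1406.
P(L|2) = 1 − 0.8149 = 0.1851.
P(L) = P(L|1)·P(1) + P(L|2)·P(2) + P(L|3)·P(3)
      = 0.1406·0.18 + 0.1851·0.43 + 0.0877·0.39
      = 0.025308 + 0.079593 + 0.034203 = 0.139104

0.1391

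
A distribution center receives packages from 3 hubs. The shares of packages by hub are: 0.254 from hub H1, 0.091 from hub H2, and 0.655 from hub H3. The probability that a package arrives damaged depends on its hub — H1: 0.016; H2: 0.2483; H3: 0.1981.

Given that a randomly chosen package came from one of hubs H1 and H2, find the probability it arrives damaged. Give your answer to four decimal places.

Let S = {H1, H2}.
P(S) = 0.254 + 0.091 = 0.345.
P(D ∩ S) = 0.016·0.254 + 0.2483·0.091 = 0.004064 + 0.0225953 = 0.0266593.
P(D | S) = 0.0266593 / 0.345 = 0.077273…

P(D|S) ≈ 0.0773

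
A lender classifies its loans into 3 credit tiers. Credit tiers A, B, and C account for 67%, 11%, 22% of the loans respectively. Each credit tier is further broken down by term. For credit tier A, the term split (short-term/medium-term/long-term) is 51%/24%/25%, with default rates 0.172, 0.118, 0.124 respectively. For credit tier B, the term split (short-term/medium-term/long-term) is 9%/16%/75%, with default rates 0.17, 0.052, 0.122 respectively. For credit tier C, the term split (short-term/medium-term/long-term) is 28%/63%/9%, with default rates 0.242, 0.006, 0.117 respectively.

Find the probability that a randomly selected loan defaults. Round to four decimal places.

P(D|A) = 0.51·0.172 + 0.24·0.118 + 0.25·0.124 = 0.08772 + 0.02832 + 0.031 = 0.14704
P(D|B) = 0.09·0.17 + 0.16·0.052 + 0.75·0.122 = 0.0153 + 0.00832 + 0.0915 = 0.11512
P(D|C) = 0.28·0.242 + 0.63·0.006 + 0.09·0.117 = 0.06776 + 0.00378 + 0.01053 = 0.08207
Then overall,
P(D) = 0.67·0.14704 + 0.11·0.11512 + 0.22·0.08207
      = 0.0985168 + 0.0126632 + 0.0180554 = 0.1292354

P(D) ≈ 0.1292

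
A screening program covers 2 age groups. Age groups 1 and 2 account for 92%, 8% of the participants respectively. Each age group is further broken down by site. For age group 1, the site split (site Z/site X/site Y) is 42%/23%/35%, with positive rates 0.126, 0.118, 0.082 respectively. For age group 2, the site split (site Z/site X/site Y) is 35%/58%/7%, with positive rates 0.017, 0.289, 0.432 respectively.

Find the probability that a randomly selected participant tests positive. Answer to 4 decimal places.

0.1164

P(T|1) = 0.42·0.126 + 0.23·0.118 + 0.35·0.082 = 0.05292 + 0.02714 + 0.0287 = 0.10876
P(T|2) = 0.35·0.017 + 0.58·0.289 + 0.07·0.432 = 0.00595 + 0.16762 + 0.03024 = 0.20381
Then overall,
P(T) = 0.92·0.10876 + 0.08·0.20381
      = 0.1000592 + 0.0163048 = 0.116364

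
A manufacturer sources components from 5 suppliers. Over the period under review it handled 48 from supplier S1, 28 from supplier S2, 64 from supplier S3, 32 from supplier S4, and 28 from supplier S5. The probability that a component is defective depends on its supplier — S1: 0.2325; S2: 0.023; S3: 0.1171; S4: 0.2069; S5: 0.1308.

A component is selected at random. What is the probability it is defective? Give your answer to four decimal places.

P(D) ≈ 0.1479

Total: 48 + 28 + 64 + 32 + 28 = 200.
P(S1) = 48/200 = 0.24. P(S2) = 28/200 = 0.14. P(S3) = 64/200 = 0.32. P(S4) = 32/200 = 0.16. P(S5) = 28/200 = 0.14.
P(D) = P(D|S1)·P(S1) + P(D|S2)·P(S2) + P(D|S3)·P(S3) + P(D|S4)·P(S4) + P(D|S5)·P(S5)
      = 0.2325·0.24 + 0.023·0.14 + 0.1171·0.32 + 0.2069·0.16 + 0.1308·0.14
      = 0.0558 + 0.00322 + 0.037472 + 0.033104 + 0.018312 = 0.147908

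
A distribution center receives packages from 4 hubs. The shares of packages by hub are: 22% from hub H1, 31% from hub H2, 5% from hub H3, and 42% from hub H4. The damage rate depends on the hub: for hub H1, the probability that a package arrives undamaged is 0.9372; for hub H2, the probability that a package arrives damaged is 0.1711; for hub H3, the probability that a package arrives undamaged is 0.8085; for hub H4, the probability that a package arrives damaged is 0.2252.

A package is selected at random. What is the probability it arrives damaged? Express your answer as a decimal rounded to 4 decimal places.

P(D|H1) = 1 − 0.9372 = 0.0628.
P(D|H3) = 1 − 0.8085 = 0.1915.
Using total probability over the partition,
P(D) = P(D|H1)·P(H1) + P(D|H2)·P(H2) + P(D|H3)·P(H3) + P(D|H4)·P(H4)
      = 0.0628·0.22 + 0.1711·0.31 + 0.1915·0.05 + 0.2252·0.42
      = 0.013816 + 0.053041 + 0.009575 + 0.094584 = 0.171016

P(D) ≈ 0.1710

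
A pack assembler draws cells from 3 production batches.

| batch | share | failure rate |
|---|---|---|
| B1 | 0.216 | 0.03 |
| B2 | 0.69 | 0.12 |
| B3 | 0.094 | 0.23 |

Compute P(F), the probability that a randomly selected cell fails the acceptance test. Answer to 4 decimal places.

Summing over the partition,
P(F) = P(F|B1)·P(B1) + P(F|B2)·P(B2) + P(F|B3)·P(B3)
      = 0.03·0.216 + 0.12·0.69 + 0.23·0.094
      = 0.00648 + 0.0828 + 0.02162 = 0.1109

P(F) ≈ 0.1109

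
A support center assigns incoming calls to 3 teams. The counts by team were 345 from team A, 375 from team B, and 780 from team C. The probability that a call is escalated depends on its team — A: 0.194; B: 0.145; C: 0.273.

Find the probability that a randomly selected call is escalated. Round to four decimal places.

P(E) ≈ 0.2228

Total: 345 + 375 + 780 = 1500.
P(A) = 345/1500 = 0.23. P(B) = 375/1500 = 0.25. P(C) = 780/1500 = 0.52.
By the law of total probability,
P(E) = P(E|A)·P(A) + P(E|B)·P(B) + P(E|C)·P(C)
      = 0.194·0.23 + 0.145·0.25 + 0.273·0.52
      = 0.04462 + 0.03625 + 0.14196 = 0.22283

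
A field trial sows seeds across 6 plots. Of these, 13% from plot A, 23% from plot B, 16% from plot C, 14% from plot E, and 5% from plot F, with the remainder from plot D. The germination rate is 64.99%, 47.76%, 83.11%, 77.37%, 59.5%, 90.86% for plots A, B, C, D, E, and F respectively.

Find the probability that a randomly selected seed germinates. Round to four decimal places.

P(G) ≈ 0.6804

P(D) = 1 − (0.13 + 0.23 + 0.16 + 0.14 + 0.05) = 0.29.
P(G) = P(G|A)·P(A) + P(G|B)·P(B) + P(G|C)·P(C) + P(G|D)·P(D) + P(G|E)·P(E) + P(G|F)·P(F)
      = 0.6499·0.13 + 0.4776·0.23 + 0.8311·0.16 + 0.7737·0.29 + 0.595·0.14 + 0.9086·0.05
      = 0.084487 + 0.109848 + 0.132976 + 0.224373 + 0.0833 + 0.04543 = 0.680414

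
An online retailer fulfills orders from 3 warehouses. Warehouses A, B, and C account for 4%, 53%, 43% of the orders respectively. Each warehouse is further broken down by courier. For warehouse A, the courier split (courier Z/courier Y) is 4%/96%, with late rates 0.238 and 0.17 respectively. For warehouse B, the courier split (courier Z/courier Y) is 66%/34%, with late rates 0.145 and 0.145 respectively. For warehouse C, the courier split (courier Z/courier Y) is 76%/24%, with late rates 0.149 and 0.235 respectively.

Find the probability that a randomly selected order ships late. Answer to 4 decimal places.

0.1567

P(L|A) = 0.04·0.238 + 0.96·0.17 = 0.00952 + 0.1632 = 0.17272
P(L|B) = 0.66·0.145 + 0.34·0.145 = 0.0957 + 0.0493 = 0.145
P(L|C) = 0.76·0.149 + 0.24·0.235 = 0.11324 + 0.0564 = 0.16964
By total probability over the outer partition,
P(L) = 0.04·0.17272 + 0.53·0.145 + 0.43·0.16964
      = 0.0069088 + 0.07685 + 0.0729452 = 0.156704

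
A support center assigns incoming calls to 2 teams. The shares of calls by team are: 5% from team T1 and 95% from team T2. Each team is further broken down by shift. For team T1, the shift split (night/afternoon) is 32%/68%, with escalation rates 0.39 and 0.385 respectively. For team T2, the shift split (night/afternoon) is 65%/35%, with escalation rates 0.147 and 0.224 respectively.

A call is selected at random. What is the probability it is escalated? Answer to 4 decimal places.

P(E|T1) = 0.32·0.39 + 0.68·0.385 = 0.1248 + 0.2618 = 0.3866
P(E|T2) = 0.65·0.147 + 0.35·0.224 = 0.09555 + 0.0784 = 0.17395
Then overall,
P(E) = 0.05·0.3866 + 0.95·0.17395
      = 0.01933 + 0.1652525 = 0.1845825

0.1846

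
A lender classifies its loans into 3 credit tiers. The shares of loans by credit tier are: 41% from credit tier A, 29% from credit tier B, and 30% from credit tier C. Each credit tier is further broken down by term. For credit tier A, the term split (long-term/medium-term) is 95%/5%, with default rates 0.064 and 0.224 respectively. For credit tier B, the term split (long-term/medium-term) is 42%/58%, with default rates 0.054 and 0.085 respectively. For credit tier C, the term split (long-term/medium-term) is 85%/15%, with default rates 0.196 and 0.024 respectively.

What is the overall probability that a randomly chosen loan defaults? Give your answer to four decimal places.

0.1015

P(D|A) = 0.95·0.064 + 0.05·0.224 = 0.0608 + 0.0112 = 0.072
P(D|B) = 0.42·0.054 + 0.58·0.085 = 0.02268 + 0.0493 = 0.07198
P(D|C) = 0.85·0.196 + 0.15·0.024 = 0.1666 + 0.0036 = 0.1702
By total probability over the outer partition,
P(D) = 0.41·0.072 + 0.29·0.07198 + 0.3·0.1702
      = 0.02952 + 0.0208742 + 0.05106 = 0.1014542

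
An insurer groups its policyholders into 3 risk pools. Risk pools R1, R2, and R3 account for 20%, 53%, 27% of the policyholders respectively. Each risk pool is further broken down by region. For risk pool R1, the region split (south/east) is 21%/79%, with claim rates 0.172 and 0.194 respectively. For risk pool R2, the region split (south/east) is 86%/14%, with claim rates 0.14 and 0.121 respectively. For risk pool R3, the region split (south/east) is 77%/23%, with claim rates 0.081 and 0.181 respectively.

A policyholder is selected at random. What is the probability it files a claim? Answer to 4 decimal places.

0.1387

P(C|R1) = 0.21·0.172 + 0.79·0.194 = 0.03612 + 0.15326 = 0.18938
P(C|R2) = 0.86·0.14 + 0.14·0.121 = 0.1204 + 0.01694 = 0.13734
P(C|R3) = 0.77·0.081 + 0.23·0.181 = 0.06237 + 0.04163 = 0.104
By total probability over the outer partition,
P(C) = 0.2·0.18938 + 0.53·0.13734 + 0.27·0.104
      = 0.037876 + 0.0727902 + 0.02808 = 0.1387462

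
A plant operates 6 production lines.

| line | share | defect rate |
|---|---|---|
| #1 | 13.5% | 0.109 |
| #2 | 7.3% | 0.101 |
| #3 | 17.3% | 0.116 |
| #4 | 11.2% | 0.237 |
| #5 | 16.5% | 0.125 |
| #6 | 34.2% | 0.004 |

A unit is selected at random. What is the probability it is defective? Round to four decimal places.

0.0907

P(D) = P(D|#1)·P(#1) + P(D|#2)·P(#2) + P(D|#3)·P(#3) + P(D|#4)·P(#4) + P(D|#5)·P(#5) + P(D|#6)·P(#6)
      = 0.109·0.135 + 0.101·0.073 + 0.116·0.173 + 0.237·0.112 + 0.125·0.165 + 0.004·0.342
      = 0.014715 + 0.007373 + 0.020068 + 0.026544 + 0.020625 + 0.001368 = 0.090693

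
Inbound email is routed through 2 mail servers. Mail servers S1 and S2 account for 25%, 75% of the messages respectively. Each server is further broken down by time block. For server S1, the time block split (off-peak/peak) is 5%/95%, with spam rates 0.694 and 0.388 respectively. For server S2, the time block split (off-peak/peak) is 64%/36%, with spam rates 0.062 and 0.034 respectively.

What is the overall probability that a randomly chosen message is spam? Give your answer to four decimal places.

P(S|S1) = 0.05·0.694 + 0.95·0.388 = 0.0347 + 0.3686 = 0.4033
P(S|S2) = 0.64·0.062 + 0.36·0.034 = 0.03968 + 0.01224 = 0.05192
Then overall,
P(S) = 0.25·0.4033 + 0.75·0.05192
      = 0.100825 + 0.03894 = 0.139765

P(S) ≈ 0.1398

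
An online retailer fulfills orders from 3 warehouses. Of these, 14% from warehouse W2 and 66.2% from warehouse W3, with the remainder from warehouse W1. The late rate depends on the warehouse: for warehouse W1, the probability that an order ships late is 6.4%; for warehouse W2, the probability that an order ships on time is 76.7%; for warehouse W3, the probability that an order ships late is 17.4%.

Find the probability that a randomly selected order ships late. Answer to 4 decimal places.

0.1605

P(W1) = 1 − (0.14 + 0.662) = 0.198.
P(L|W2) = 1 − 0.767 = 0.233.
Summing over the partition,
P(L) = P(L|W1)·P(W1) + P(L|W2)·P(W2) + P(L|W3)·P(W3)
      = 0.064·0.198 + 0.233·0.14 + 0.174·0.662
      = 0.012672 + 0.03262 + 0.115188 = 0.16048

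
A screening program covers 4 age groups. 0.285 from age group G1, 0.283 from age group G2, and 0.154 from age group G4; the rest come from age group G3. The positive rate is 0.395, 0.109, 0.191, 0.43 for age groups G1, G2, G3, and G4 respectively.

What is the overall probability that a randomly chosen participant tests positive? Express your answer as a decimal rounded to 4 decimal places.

P(G3) = 1 − (0.285 + 0.283 + 0.154) = 0.278.
P(T) = P(T|G1)·P(G1) + P(T|G2)·P(G2) + P(T|G3)·P(G3) + P(T|G4)·P(G4)
      = 0.395·0.285 + 0.109·0.283 + 0.191·0.278 + 0.43·0.154
      = 0.112575 + 0.030847 + 0.053098 + 0.06622 = 0.26274

0.2627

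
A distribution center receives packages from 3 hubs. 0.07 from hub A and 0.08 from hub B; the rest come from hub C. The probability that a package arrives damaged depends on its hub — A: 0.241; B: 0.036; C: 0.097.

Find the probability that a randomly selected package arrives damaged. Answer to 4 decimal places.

P(D) ≈ 0.1022

P(C) = 1 − (0.07 + 0.08) = 0.85.
Summing over the partition,
P(D) = P(D|A)·P(A) + P(D|B)·P(B) + P(D|C)·P(C)
      = 0.241·0.07 + 0.036·0.08 + 0.097·0.85
      = 0.01687 + 0.00288 + 0.08245 = 0.1022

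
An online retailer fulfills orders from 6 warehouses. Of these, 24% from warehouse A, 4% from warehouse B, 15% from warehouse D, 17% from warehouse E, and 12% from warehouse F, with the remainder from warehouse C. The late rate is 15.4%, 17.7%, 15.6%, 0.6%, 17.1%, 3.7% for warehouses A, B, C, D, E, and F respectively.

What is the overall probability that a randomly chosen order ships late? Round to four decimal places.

P(C) = 1 − (0.24 + 0.04 + 0.15 + 0.17 + 0.12) = 0.28.
Summing over the partition,
P(L) = P(L|A)·P(A) + P(L|B)·P(B) + P(L|C)·P(C) + P(L|D)·P(D) + P(L|E)·P(E) + P(L|F)·P(F)
      = 0.154·0.24 + 0.177·0.04 + 0.156·0.28 + 0.006·0.15 + 0.171·0.17 + 0.037·0.12
      = 0.03696 + 0.00708 + 0.04368 + 0.0009 + 0.02907 + 0.00444 = 0.12213

0.1221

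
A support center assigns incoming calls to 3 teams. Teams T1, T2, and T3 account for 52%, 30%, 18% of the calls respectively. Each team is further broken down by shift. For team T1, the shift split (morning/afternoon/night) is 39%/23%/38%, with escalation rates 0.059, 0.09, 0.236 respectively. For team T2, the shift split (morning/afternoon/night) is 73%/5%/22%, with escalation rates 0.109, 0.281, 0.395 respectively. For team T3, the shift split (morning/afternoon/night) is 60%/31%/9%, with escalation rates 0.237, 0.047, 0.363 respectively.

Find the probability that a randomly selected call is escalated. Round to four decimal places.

0.1576

P(E|T1) = 0.39·0.059 + 0.23·0.09 + 0.38·0.236 = 0.02301 + 0.0207 + 0.08968 = 0.13339
P(E|T2) = 0.73·0.109 + 0.05·0.281 + 0.22·0.395 = 0.07957 + 0.01405 + 0.0869 = 0.18052
P(E|T3) = 0.6·0.237 + 0.31·0.047 + 0.09·0.363 = 0.1422 + 0.01457 + 0.03267 = 0.18944
By total probability over the outer partition,
P(E) = 0.52·0.13339 + 0.3·0.18052 + 0.18·0.18944
      = 0.0693628 + 0.054156 + 0.0340992 = 0.157618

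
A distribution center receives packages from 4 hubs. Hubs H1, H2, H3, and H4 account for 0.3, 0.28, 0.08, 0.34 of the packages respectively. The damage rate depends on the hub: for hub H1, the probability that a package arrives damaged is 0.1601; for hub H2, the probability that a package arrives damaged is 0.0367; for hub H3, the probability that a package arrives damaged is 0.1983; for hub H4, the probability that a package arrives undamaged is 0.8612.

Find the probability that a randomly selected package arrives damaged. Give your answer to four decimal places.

0.1214

P(D|H4) = 1 − 0.8612 = 0.1388.
By the law of total probability,
P(D) = P(D|H1)·P(H1) + P(D|H2)·P(H2) + P(D|H3)·P(H3) + P(D|H4)·P(H4)
      = 0.1601·0.3 + 0.0367·0.28 + 0.1983·0.08 + 0.1388·0.34
      = 0.04803 + 0.010276 + 0.015864 + 0.047192 = 0.121362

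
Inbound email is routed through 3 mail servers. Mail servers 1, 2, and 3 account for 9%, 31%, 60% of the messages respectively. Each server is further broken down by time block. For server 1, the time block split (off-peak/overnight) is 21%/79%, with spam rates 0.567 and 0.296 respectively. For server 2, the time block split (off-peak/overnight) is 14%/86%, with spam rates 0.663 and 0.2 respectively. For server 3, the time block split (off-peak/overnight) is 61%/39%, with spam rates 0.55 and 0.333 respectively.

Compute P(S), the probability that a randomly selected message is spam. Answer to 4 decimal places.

0.3931

P(S|1) = 0.21·0.567 + 0.79·0.296 = 0.11907 + 0.23384 = 0.35291
P(S|2) = 0.14·0.663 + 0.86·0.2 = 0.09282 + 0.172 = 0.26482
P(S|3) = 0.61·0.55 + 0.39·0.333 = 0.3355 + 0.12987 = 0.46537
Then overall,
P(S) = 0.09·0.35291 + 0.31·0.26482 + 0.6·0.46537
      = 0.0317619 + 0.0820942 + 0.279222 = 0.3930781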